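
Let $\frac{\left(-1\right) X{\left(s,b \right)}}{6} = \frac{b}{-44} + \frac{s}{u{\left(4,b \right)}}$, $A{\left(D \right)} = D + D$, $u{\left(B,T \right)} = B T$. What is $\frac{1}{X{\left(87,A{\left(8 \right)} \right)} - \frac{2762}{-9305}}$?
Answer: $- \frac{3275360}{18596191} \approx -0.17613$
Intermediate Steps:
$A{\left(D \right)} = 2 D$
$X{\left(s,b \right)} = \frac{3 b}{22} - \frac{3 s}{2 b}$ ($X{\left(s,b \right)} = - 6 \left(\frac{b}{-44} + \frac{s}{4 b}\right) = - 6 \left(b \left(- \frac{1}{44}\right) + s \frac{1}{4 b}\right) = - 6 \left(- \frac{b}{44} + \frac{s}{4 b}\right) = \frac{3 b}{22} - \frac{3 s}{2 b}$)
$\frac{1}{X{\left(87,A{\left(8 \right)} \right)} - \frac{2762}{-9305}} = \frac{1}{\frac{3 \left(\left(2 \cdot 8\right)^{2} - 957\right)}{22 \cdot 2 \cdot 8} - \frac{2762}{-9305}} = \frac{1}{\frac{3 \left(16^{2} - 957\right)}{22 \cdot 16} - - \frac{2762}{9305}} = \frac{1}{\frac{3}{22} \cdot \frac{1}{16} \left(256 - 957\right) + \frac{2762}{9305}} = \frac{1}{\frac{3}{22} \cdot \frac{1}{16} \left(-701\right) + \frac{2762}{9305}} = \frac{1}{- \frac{2103}{352} + \frac{2762}{9305}} = \frac{1}{- \frac{18596191}{3275360}} = - \frac{3275360}{18596191}$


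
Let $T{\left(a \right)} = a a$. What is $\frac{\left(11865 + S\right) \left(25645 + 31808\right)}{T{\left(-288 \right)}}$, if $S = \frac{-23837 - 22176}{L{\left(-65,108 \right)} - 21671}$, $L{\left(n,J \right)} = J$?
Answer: $\frac{76571385847}{9315216} \approx 8220.0$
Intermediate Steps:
$S = \frac{46013}{21563}$ ($S = \frac{-23837 - 22176}{108 - 21671} = - \frac{46013}{-21563} = \left(-46013\right) \left(- \frac{1}{21563}\right) = \frac{46013}{21563} \approx 2.1339$)
$T{\left(a \right)} = a^{2}$
$\frac{\left(11865 + S\right) \left(25645 + 31808\right)}{T{\left(-288 \right)}} = \frac{\left(11865 + \frac{46013}{21563}\right) \left(25645 + 31808\right)}{\left(-288\right)^{2}} = \frac{\frac{255891008}{21563} \cdot 57453}{82944} = \frac{14701706082624}{21563} \cdot \frac{1}{82944} = \frac{76571385847}{9315216}$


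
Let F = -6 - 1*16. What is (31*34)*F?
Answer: -23188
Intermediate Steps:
F = -22 (F = -6 - 16 = -22)
(31*34)*F = (31*34)*(-22) = 1054*(-22) = -23188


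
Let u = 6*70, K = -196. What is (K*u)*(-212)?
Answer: 17451840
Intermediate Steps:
u = 420
(K*u)*(-212) = -196*420*(-212) = -82320*(-212) = 17451840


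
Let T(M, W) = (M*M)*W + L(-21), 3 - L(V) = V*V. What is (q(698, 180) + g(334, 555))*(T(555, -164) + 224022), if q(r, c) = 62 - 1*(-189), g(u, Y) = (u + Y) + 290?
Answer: -71918297880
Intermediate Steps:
L(V) = 3 - V**2 (L(V) = 3 - V*V = 3 - V**2)
T(M, W) = -438 + W*M**2 (T(M, W) = (M*M)*W + (3 - 1*(-21)**2) = M**2*W + (3 - 1*441) = W*M**2 + (3 - 441) = W*M**2 - 438 = -438 + W*M**2)
g(u, Y) = 290 + Y + u (g(u, Y) = (Y + u) + 290 = 290 + Y + u)
q(r, c) = 251 (q(r, c) = 62 + 189 = 251)
(q(698, 180) + g(334, 555))*(T(555, -164) + 224022) = (251 + (290 + 555 + 334))*((-438 - 164*555**2) + 224022) = (251 + 1179)*((-438 - 164*308025) + 224022) = 1430*((-438 - 50516100) + 224022) = 1430*(-50516538 + 224022) = 1430*(-50292516) = -71918297880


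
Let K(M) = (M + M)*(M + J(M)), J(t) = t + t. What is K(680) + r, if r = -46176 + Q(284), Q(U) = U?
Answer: 2728508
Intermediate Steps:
r = -45892 (r = -46176 + 284 = -45892)
J(t) = 2*t
K(M) = 6*M² (K(M) = (M + M)*(M + 2*M) = (2*M)*(3*M) = 6*M²)
K(680) + r = 6*680² - 45892 = 6*462400 - 45892 = 2774400 - 45892 = 2728508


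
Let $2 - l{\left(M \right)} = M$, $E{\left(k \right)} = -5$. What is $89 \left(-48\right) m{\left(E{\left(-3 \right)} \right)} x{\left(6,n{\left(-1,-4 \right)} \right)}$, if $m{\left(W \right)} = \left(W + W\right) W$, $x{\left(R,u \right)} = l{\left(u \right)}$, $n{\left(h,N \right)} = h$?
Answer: $-640800$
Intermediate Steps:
$l{\left(M \right)} = 2 - M$
$x{\left(R,u \right)} = 2 - u$
$m{\left(W \right)} = 2 W^{2}$ ($m{\left(W \right)} = 2 W W = 2 W^{2}$)
$89 \left(-48\right) m{\left(E{\left(-3 \right)} \right)} x{\left(6,n{\left(-1,-4 \right)} \right)} = 89 \left(-48\right) 2 \left(-5\right)^{2} \left(2 - -1\right) = - 4272 \cdot 2 \cdot 25 \left(2 + 1\right) = - 4272 \cdot 50 \cdot 3 = \left(-4272\right) 150 = -640800$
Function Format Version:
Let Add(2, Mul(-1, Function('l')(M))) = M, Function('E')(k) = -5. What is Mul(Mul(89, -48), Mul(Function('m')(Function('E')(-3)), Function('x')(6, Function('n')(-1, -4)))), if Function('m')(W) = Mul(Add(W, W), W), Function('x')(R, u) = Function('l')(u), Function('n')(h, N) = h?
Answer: -640800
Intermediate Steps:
Function('l')(M) = Add(2, Mul(-1, M))
Function('x')(R, u) = Add(2, Mul(-1, u))
Function('m')(W) = Mul(2, Pow(W, 2)) (Function('m')(W) = Mul(Mul(2, W), W) = Mul(2, Pow(W, 2)))
Mul(Mul(89, -48), Mul(Function('m')(Function('E')(-3)), Function('x')(6, Function('n')(-1, -4)))) = Mul(Mul(89, -48), Mul(Mul(2, Pow(-5, 2)), Add(2, Mul(-1, -1)))) = Mul(-4272, Mul(Mul(2, 25), Add(2, 1))) = Mul(-4272, Mul(50, 3)) = Mul(-4272, 150) = -640800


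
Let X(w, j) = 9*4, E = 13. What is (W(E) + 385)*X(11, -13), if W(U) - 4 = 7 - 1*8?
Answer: 13968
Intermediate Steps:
W(U) = 3 (W(U) = 4 + (7 - 1*8) = 4 + (7 - 8) = 4 - 1 = 3)
X(w, j) = 36
(W(E) + 385)*X(11, -13) = (3 + 385)*36 = 388*36 = 13968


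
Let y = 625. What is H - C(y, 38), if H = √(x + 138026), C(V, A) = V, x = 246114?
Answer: -625 + 2*√96035 ≈ -5.2097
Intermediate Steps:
H = 2*√96035 (H = √(246114 + 138026) = √384140 = 2*√96035 ≈ 619.79)
H - C(y, 38) = 2*√96035 - 1*625 = 2*√96035 - 625 = -625 + 2*√96035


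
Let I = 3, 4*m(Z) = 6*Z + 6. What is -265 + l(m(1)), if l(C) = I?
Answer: -262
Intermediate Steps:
m(Z) = 3/2 + 3*Z/2 (m(Z) = (6*Z + 6)/4 = (6 + 6*Z)/4 = 3/2 + 3*Z/2)
l(C) = 3
-265 + l(m(1)) = -265 + 3 = -262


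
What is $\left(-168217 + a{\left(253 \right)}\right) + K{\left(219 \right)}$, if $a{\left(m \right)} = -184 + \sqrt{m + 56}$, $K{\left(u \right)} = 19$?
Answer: $-168382 + \sqrt{309} \approx -1.6836 \cdot 10^{5}$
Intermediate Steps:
$a{\left(m \right)} = -184 + \sqrt{56 + m}$
$\left(-168217 + a{\left(253 \right)}\right) + K{\left(219 \right)} = \left(-168217 - \left(184 - \sqrt{56 + 253}\right)\right) + 19 = \left(-168217 - \left(184 - \sqrt{309}\right)\right) + 19 = \left(-168401 + \sqrt{309}\right) + 19 = -168382 + \sqrt{309}$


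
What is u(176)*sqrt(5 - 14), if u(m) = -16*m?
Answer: -8448*I ≈ -8448.0*I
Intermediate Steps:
u(176)*sqrt(5 - 14) = (-16*176)*sqrt(5 - 14) = -8448*I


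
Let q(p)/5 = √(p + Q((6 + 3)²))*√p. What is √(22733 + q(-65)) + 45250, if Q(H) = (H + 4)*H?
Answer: 45250 + √(22733 + 50*I*√4433) ≈ 45401.0 + 11.01*I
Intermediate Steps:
Q(H) = H*(4 + H) (Q(H) = (4 + H)*H = H*(4 + H))
q(p) = 5*√p*√(6885 + p) (q(p) = 5*(√(p + (6 + 3)²*(4 + (6 + 3)²))*√p) = 5*(√(p + 9²*(4 + 9²))*√p) = 5*(√(p + 81*(4 + 81))*√p) = 5*(√(p + 81*85)*√p) = 5*(√(p + 6885)*√p) = 5*(√(6885 + p)*√p) = 5*(√p*√(6885 + p)) = 5*√p*√(6885 + p))
√(22733 + q(-65)) + 45250 = √(22733 + 5*√(-65)*√(6885 - 65)) + 45250 = √(22733 + 5*(I*√65)*√6820) + 45250 = √(22733 + 5*(I*√65)*(2*√1705)) + 45250 = √(22733 + 50*I*√4433) + 45250 = 45250 + √(22733 + 50*I*√4433)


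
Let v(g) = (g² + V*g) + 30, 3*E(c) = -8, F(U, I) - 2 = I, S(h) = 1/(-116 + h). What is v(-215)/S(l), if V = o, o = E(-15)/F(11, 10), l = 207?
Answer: 37921975/9 ≈ 4.2136e+6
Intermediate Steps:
F(U, I) = 2 + I
E(c) = -8/3 (E(c) = (⅓)*(-8) = -8/3)
o = -2/9 (o = -8/(3*(2 + 10)) = -8/3/12 = -8/3*1/12 = -2/9 ≈ -0.22222)
V = -2/9 ≈ -0.22222
v(g) = 30 + g² - 2*g/9 (v(g) = (g² - 2*g/9) + 30 = 30 + g² - 2*g/9)
v(-215)/S(l) = (30 + (-215)² - 2/9*(-215))/(1/(-116 + 207)) = (30 + 46225 + 430/9)/(1/91) = 416725/(9*(1/91)) = (416725/9)*91 = 37921975/9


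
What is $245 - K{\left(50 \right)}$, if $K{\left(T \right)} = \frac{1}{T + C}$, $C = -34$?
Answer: $\frac{3919}{16} \approx 244.94$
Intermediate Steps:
$K{\left(T \right)} = \frac{1}{-34 + T}$ ($K{\left(T \right)} = \frac{1}{T - 34} = \frac{1}{-34 + T}$)
$245 - K{\left(50 \right)} = 245 - \frac{1}{-34 + 50} = 245 - \frac{1}{16} = \frac{3919}{16}$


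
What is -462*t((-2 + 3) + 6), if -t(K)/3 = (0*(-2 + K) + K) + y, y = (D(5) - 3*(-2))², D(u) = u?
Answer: 177408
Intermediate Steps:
y = 121 (y = (5 - 3*(-2))² = (5 + 6)² = 11² = 121)
t(K) = -363 - 3*K (t(K) = -3*((0*(-2 + K) + K) + 121) = -3*((0 + K) + 121) = -3*(K + 121) = -3*(121 + K) = -363 - 3*K)
-462*t((-2 + 3) + 6) = -462*(-363 - 3*((-2 + 3) + 6)) = -462*(-363 - 3*(1 + 6)) = -462*(-363 - 3*7) = -462*(-363 - 21) = -462*(-384) = 177408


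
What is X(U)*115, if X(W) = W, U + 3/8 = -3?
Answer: -3105/8 ≈ -388.13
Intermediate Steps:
U = -27/8 (U = -3/8 - 3 = -27/8 ≈ -3.3750)
X(U)*115 = -27/8*115 = -3105/8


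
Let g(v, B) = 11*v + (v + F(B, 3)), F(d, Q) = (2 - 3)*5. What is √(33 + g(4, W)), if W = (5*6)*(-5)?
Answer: 2*√19 ≈ 8.7178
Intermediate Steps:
F(d, Q) = -5 (F(d, Q) = -1*5 = -5)
W = -150 (W = 30*(-5) = -150)
g(v, B) = -5 + 12*v (g(v, B) = 11*v + (v - 5) = 11*v + (-5 + v) = -5 + 12*v)
√(33 + g(4, W)) = √(33 + (-5 + 12*4)) = √(33 + (-5 + 48)) = √(33 + 43) = √76 = 2*√19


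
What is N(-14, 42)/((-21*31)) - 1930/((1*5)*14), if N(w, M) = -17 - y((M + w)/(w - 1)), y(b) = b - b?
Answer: -17932/651 ≈ -27.545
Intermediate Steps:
y(b) = 0
N(w, M) = -17 (N(w, M) = -17 - 1*0 = -17 + 0 = -17)
N(-14, 42)/((-21*31)) - 1930/((1*5)*14) = -17/((-21*31)) - 1930/((1*5)*14) = -17/(-651) - 1930/(5*14) = -17*(-1/651) - 1930/70 = 17/651 - 1930*1/70 = 17/651 - 193/7 = -17932/651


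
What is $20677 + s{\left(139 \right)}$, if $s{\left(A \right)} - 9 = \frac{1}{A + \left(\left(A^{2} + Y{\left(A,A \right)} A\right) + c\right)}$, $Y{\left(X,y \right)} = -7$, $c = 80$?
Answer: $\frac{384076963}{18567} \approx 20686.0$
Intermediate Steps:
$s{\left(A \right)} = 9 + \frac{1}{80 + A^{2} - 6 A}$ ($s{\left(A \right)} = 9 + \frac{1}{A + \left(\left(A^{2} - 7 A\right) + 80\right)} = 9 + \frac{1}{A + \left(80 + A^{2} - 7 A\right)} = 9 + \frac{1}{80 + A^{2} - 6 A}$)
$20677 + s{\left(139 \right)} = 20677 + \frac{721 - 7506 + 9 \cdot 139^{2}}{80 + 139^{2} - 834} = 20677 + \frac{721 - 7506 + 9 \cdot 19321}{80 + 19321 - 834} = 20677 + \frac{721 - 7506 + 173889}{18567} = 20677 + \frac{1}{18567} \cdot 167104 = 20677 + \frac{167104}{18567} = \frac{384076963}{18567}$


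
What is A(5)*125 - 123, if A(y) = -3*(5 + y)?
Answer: -3873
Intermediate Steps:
A(y) = -15 - 3*y
A(5)*125 - 123 = (-15 - 3*5)*125 - 123 = (-15 - 15)*125 - 123 = -30*125 - 123 = -3750 - 123 = -3873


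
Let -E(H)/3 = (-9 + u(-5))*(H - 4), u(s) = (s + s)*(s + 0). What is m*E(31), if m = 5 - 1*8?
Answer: 9963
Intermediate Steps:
u(s) = 2*s² (u(s) = (2*s)*s = 2*s²)
m = -3 (m = 5 - 8 = -3)
E(H) = 492 - 123*H (E(H) = -3*(-9 + 2*(-5)²)*(H - 4) = -3*(-9 + 2*25)*(-4 + H) = -3*(-9 + 50)*(-4 + H) = -123*(-4 + H) = -3*(-164 + 41*H) = 492 - 123*H)
m*E(31) = -3*(492 - 123*31) = -3*(492 - 3813) = -3*(-3321) = 9963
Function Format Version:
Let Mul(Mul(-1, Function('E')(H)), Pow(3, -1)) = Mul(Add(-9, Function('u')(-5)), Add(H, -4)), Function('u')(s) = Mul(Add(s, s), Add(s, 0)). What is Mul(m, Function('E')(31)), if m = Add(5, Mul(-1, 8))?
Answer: 9963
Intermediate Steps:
Function('u')(s) = Mul(2, Pow(s, 2)) (Function('u')(s) = Mul(Mul(2, s), s) = Mul(2, Pow(s, 2)))
m = -3 (m = Add(5, -8) = -3)
Function('E')(H) = Add(492, Mul(-123, H)) (Function('E')(H) = Mul(-3, Mul(Add(-9, Mul(2, Pow(-5, 2))), Add(H, -4))) = Mul(-3, Mul(Add(-9, Mul(2, 25)), Add(-4, H))) = Mul(-3, Mul(Add(-9, 50), Add(-4, H))) = Mul(-3, Mul(41, Add(-4, H))) = Mul(-3, Add(-164, Mul(41, H))) = Add(492, Mul(-123, H)))
Mul(m, Function('E')(31)) = Mul(-3, Add(492, Mul(-123, 31))) = Mul(-3, Add(492, -3813)) = Mul(-3, -3321) = 9963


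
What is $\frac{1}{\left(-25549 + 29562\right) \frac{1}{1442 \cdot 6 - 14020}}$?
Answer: $- \frac{5368}{4013} \approx -1.3377$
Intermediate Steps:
$\frac{1}{\left(-25549 + 29562\right) \frac{1}{1442 \cdot 6 - 14020}} = \frac{1}{4013 \frac{1}{8652 - 14020}} = \frac{1}{4013 \frac{1}{-5368}} = \frac{1}{4013 \left(- \frac{1}{5368}\right)} = \frac{1}{- \frac{4013}{5368}} = - \frac{5368}{4013}$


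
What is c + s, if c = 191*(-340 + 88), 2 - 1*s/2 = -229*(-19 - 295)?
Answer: -191940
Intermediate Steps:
s = -143808 (s = 4 - (-458)*(-19 - 295) = 4 - (-458)*(-314) = 4 - 2*71906 = 4 - 143812 = -143808)
c = -48132 (c = 191*(-252) = -48132)
c + s = -48132 - 143808 = -191940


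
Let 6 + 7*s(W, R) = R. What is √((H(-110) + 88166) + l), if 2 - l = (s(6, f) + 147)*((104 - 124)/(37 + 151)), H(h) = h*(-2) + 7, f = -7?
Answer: √9569634515/329 ≈ 297.34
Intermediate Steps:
H(h) = 7 - 2*h (H(h) = -2*h + 7 = 7 - 2*h)
s(W, R) = -6/7 + R/7
l = 5738/329 (l = 2 - ((-6/7 + (⅐)*(-7)) + 147)*(104 - 124)/(37 + 151) = 2 - ((-6/7 - 1) + 147)*(-20/188) = 2 - (-13/7 + 147)*(-20*1/188) = 2 - 1016*(-5)/(7*47) = 2 - 1*(-5080/329) = 2 + 5080/329 = 5738/329 ≈ 17.441)
√((H(-110) + 88166) + l) = √(((7 - 2*(-110)) + 88166) + 5738/329) = √(((7 + 220) + 88166) + 5738/329) = √((227 + 88166) + 5738/329) = √(88393 + 5738/329) = √(29087035/329) = √9569634515/329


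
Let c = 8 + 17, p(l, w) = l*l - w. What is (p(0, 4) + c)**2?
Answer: 441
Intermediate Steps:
p(l, w) = l**2 - w
c = 25
(p(0, 4) + c)**2 = ((0**2 - 1*4) + 25)**2 = ((0 - 4) + 25)**2 = (-4 + 25)**2 = 21**2 = 441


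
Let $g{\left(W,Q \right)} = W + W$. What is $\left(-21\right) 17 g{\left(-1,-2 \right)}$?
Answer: $714$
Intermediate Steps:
$g{\left(W,Q \right)} = 2 W$
$\left(-21\right) 17 g{\left(-1,-2 \right)} = \left(-21\right) 17 \cdot 2 \left(-1\right) = \left(-357\right) \left(-2\right) = 714$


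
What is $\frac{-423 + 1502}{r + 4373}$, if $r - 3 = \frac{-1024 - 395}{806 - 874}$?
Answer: $\frac{5644}{22999} \approx 0.2454$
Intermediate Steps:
$r = \frac{1623}{68}$ ($r = 3 + \frac{-1024 - 395}{806 - 874} = 3 - \frac{1419}{-68} = 3 - - \frac{1419}{68} = 3 + \frac{1419}{68} = \frac{1623}{68} \approx 23.868$)
$\frac{-423 + 1502}{r + 4373} = \frac{-423 + 1502}{\frac{1623}{68} + 4373} = \frac{1079}{\frac{298987}{68}} = 1079 \cdot \frac{68}{298987} = \frac{5644}{22999}$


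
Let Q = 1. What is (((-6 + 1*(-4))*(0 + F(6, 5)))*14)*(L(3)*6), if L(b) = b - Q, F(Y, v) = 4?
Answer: -6720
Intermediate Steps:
L(b) = -1 + b (L(b) = b - 1*1 = b - 1 = -1 + b)
(((-6 + 1*(-4))*(0 + F(6, 5)))*14)*(L(3)*6) = (((-6 + 1*(-4))*(0 + 4))*14)*((-1 + 3)*6) = (((-6 - 4)*4)*14)*(2*6) = (-10*4*14)*12 = -40*14*12 = -560*12 = -6720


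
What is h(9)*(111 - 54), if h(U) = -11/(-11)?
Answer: 57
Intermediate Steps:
h(U) = 1 (h(U) = -11*(-1/11) = 1)
h(9)*(111 - 54) = 1*(111 - 54) = 1*57 = 57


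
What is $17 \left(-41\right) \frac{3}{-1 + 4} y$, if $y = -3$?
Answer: $2091$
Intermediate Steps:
$17 \left(-41\right) \frac{3}{-1 + 4} y = 17 \left(-41\right) \frac{3}{-1 + 4} \left(-3\right) = - 697 \cdot \frac{3}{3} \left(-3\right) = - 697 \cdot 3 \cdot \frac{1}{3} \left(-3\right) = - 697 \cdot 1 \left(-3\right) = \left(-697\right) \left(-3\right) = 2091$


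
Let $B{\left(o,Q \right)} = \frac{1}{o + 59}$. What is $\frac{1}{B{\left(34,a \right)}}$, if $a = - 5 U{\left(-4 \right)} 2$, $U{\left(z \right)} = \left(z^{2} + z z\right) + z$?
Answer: $93$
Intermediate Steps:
$U{\left(z \right)} = z + 2 z^{2}$ ($U{\left(z \right)} = \left(z^{2} + z^{2}\right) + z = 2 z^{2} + z = z + 2 z^{2}$)
$a = -280$ ($a = - 5 \left(- 4 \left(1 + 2 \left(-4\right)\right)\right) 2 = - 5 \left(- 4 \left(1 - 8\right)\right) 2 = - 5 \left(\left(-4\right) \left(-7\right)\right) 2 = \left(-5\right) 28 \cdot 2 = \left(-140\right) 2 = -280$)
$B{\left(o,Q \right)} = \frac{1}{59 + o}$
$\frac{1}{B{\left(34,a \right)}} = \frac{1}{\frac{1}{59 + 34}} = \frac{1}{\frac{1}{93}} = 93$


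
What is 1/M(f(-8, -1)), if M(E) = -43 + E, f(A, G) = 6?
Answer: -1/37 ≈ -0.027027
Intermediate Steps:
1/M(f(-8, -1)) = 1/(-43 + 6) = 1/(-37) = -1/37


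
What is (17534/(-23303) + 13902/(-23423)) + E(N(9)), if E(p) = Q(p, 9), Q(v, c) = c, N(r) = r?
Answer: 4177778333/545826169 ≈ 7.6540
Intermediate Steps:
E(p) = 9
(17534/(-23303) + 13902/(-23423)) + E(N(9)) = (17534/(-23303) + 13902/(-23423)) + 9 = (17534*(-1/23303) + 13902*(-1/23423)) + 9 = (-17534/23303 - 13902/23423) + 9 = -734657188/545826169 + 9 = 4177778333/545826169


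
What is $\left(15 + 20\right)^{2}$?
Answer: $1225$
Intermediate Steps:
$\left(15 + 20\right)^{2} = 35^{2} = 1225$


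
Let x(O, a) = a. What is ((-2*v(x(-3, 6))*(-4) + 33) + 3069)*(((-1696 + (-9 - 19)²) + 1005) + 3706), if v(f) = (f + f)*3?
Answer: 12878610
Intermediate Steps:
v(f) = 6*f (v(f) = (2*f)*3 = 6*f)
((-2*v(x(-3, 6))*(-4) + 33) + 3069)*(((-1696 + (-9 - 19)²) + 1005) + 3706) = ((-2*6*6*(-4) + 33) + 3069)*(((-1696 + (-9 - 19)²) + 1005) + 3706) = ((-72*(-4) + 33) + 3069)*(((-1696 + (-28)²) + 1005) + 3706) = ((-2*(-144) + 33) + 3069)*(((-1696 + 784) + 1005) + 3706) = ((288 + 33) + 3069)*((-912 + 1005) + 3706) = (321 + 3069)*(93 + 3706) = 3390*3799 = 12878610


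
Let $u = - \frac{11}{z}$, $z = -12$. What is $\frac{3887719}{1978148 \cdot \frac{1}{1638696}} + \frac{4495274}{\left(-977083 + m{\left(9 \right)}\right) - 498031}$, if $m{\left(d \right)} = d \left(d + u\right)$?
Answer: $\frac{9397063407000094442}{2917817259163} \approx 3.2206 \cdot 10^{6}$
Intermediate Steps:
$u = \frac{11}{12}$ ($u = - \frac{11}{-12} = \left(-11\right) \left(- \frac{1}{12}\right) = \frac{11}{12} \approx 0.91667$)
$m{\left(d \right)} = d \left(\frac{11}{12} + d\right)$ ($m{\left(d \right)} = d \left(d + \frac{11}{12}\right) = d \left(\frac{11}{12} + d\right)$)
$\frac{3887719}{1978148 \cdot \frac{1}{1638696}} + \frac{4495274}{\left(-977083 + m{\left(9 \right)}\right) - 498031} = \frac{3887719}{1978148 \cdot \frac{1}{1638696}} + \frac{4495274}{\left(-977083 + \frac{1}{12} \cdot 9 \left(11 + 12 \cdot 9\right)\right) - 498031} = \frac{3887719}{1978148 \cdot \frac{1}{1638696}} + \frac{4495274}{\left(-977083 + \frac{1}{12} \cdot 9 \left(11 + 108\right)\right) - 498031} = \frac{3887719}{\frac{494537}{409674}} + \frac{4495274}{\left(-977083 + \frac{1}{12} \cdot 9 \cdot 119\right) - 498031} = 3887719 \cdot \frac{409674}{494537} + \frac{4495274}{\left(-977083 + \frac{357}{4}\right) - 498031} = \frac{1592697393606}{494537} + \frac{4495274}{- \frac{3907975}{4} - 498031} = \frac{1592697393606}{494537} + \frac{4495274}{- \frac{5900099}{4}} = \frac{1592697393606}{494537} + 4495274 \left(- \frac{4}{5900099}\right) = \frac{1592697393606}{494537} - \frac{17981096}{5900099} = \frac{9397063407000094442}{2917817259163}$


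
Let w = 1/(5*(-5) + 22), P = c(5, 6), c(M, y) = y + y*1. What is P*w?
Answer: -4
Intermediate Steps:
c(M, y) = 2*y (c(M, y) = y + y = 2*y)
P = 12 (P = 2*6 = 12)
w = -⅓ (w = 1/(-25 + 22) = 1/(-3) = -⅓ ≈ -0.33333)
P*w = 12*(-⅓) = -4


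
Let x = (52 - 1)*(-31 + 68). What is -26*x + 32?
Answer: -49030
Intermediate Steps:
x = 1887 (x = 51*37 = 1887)
-26*x + 32 = -26*1887 + 32 = -49062 + 32 = -49030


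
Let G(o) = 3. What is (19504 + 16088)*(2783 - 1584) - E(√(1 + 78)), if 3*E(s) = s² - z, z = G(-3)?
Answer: 128024348/3 ≈ 4.2675e+7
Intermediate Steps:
z = 3
E(s) = -1 + s²/3 (E(s) = (s² - 1*3)/3 = (s² - 3)/3 = (-3 + s²)/3 = -1 + s²/3)
(19504 + 16088)*(2783 - 1584) - E(√(1 + 78)) = (19504 + 16088)*(2783 - 1584) - (-1 + (√(1 + 78))²/3) = 35592*1199 - (-1 + (√79)²/3) = 42674808 - (-1 + (⅓)*79) = 42674808 - (-1 + 79/3) = 42674808 - 1*76/3 = 42674808 - 76/3 = 128024348/3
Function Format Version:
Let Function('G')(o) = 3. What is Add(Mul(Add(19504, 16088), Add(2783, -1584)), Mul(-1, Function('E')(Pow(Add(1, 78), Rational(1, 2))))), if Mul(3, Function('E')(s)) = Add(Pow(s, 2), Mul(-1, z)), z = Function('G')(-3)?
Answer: Rational(128024348, 3) ≈ 4.2675e+7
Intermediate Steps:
z = 3
Function('E')(s) = Add(-1, Mul(Rational(1, 3), Pow(s, 2))) (Function('E')(s) = Mul(Rational(1, 3), Add(Pow(s, 2), Mul(-1, 3))) = Mul(Rational(1, 3), Add(Pow(s, 2), -3)) = Mul(Rational(1, 3), Add(-3, Pow(s, 2))) = Add(-1, Mul(Rational(1, 3), Pow(s, 2))))
Add(Mul(Add(19504, 16088), Add(2783, -1584)), Mul(-1, Function('E')(Pow(Add(1, 78), Rational(1, 2))))) = Add(Mul(Add(19504, 16088), Add(2783, -1584)), Mul(-1, Add(-1, Mul(Rational(1, 3), Pow(Pow(Add(1, 78), Rational(1, 2)), 2))))) = Add(Mul(35592, 1199), Mul(-1, Add(-1, Mul(Rational(1, 3), Pow(Pow(79, Rational(1, 2)), 2))))) = Add(42674808, Mul(-1, Add(-1, Mul(Rational(1, 3), 79)))) = Add(42674808, Mul(-1, Add(-1, Rational(79, 3)))) = Add(42674808, Mul(-1, Rational(76, 3))) = Add(42674808, Rational(-76, 3)) = Rational(128024348, 3)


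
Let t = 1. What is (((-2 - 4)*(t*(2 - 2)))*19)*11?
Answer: 0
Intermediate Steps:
(((-2 - 4)*(t*(2 - 2)))*19)*11 = (((-2 - 4)*(1*(2 - 2)))*19)*11 = (-6*0*19)*11 = (0*19)*11 = 0*11 = 0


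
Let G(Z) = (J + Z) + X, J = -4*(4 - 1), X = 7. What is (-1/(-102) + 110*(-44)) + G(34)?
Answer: -490721/102 ≈ -4811.0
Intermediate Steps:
J = -12 (J = -4*3 = -12)
G(Z) = -5 + Z (G(Z) = (-12 + Z) + 7 = -5 + Z)
(-1/(-102) + 110*(-44)) + G(34) = (-1/(-102) + 110*(-44)) + (-5 + 34) = (-1*(-1/102) - 4840) + 29 = (1/102 - 4840) + 29 = -493679/102 + 29 = -490721/102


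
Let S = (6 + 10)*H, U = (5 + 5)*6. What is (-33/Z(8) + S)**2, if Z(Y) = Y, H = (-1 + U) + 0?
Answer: 56535361/64 ≈ 8.8337e+5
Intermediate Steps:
U = 60 (U = 10*6 = 60)
H = 59 (H = (-1 + 60) + 0 = 59 + 0 = 59)
S = 944 (S = (6 + 10)*59 = 16*59 = 944)
(-33/Z(8) + S)**2 = (-33/8 + 944)**2 = (7519/8)**2 = 56535361/64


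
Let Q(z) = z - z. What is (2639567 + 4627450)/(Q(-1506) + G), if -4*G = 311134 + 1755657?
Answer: -29068068/2066791 ≈ -14.064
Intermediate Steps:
Q(z) = 0
G = -2066791/4 (G = -(311134 + 1755657)/4 = -¼*2066791 = -2066791/4 ≈ -5.1670e+5)
(2639567 + 4627450)/(Q(-1506) + G) = (2639567 + 4627450)/(0 - 2066791/4) = 7267017/(-2066791/4) = 7267017*(-4/2066791) = -29068068/2066791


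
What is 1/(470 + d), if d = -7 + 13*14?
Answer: 1/645 ≈ 0.0015504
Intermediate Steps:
d = 175 (d = -7 + 182 = 175)
1/(470 + d) = 1/(470 + 175) = 1/645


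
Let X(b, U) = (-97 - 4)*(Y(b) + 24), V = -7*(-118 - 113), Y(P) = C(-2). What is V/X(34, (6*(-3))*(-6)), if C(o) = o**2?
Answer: -231/404 ≈ -0.57178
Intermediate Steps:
Y(P) = 4 (Y(P) = (-2)**2 = 4)
V = 1617 (V = -7*(-231) = 1617)
X(b, U) = -2828 (X(b, U) = (-97 - 4)*(4 + 24) = -101*28 = -2828)
V/X(34, (6*(-3))*(-6)) = 1617/(-2828) = 1617*(-1/2828) = -231/404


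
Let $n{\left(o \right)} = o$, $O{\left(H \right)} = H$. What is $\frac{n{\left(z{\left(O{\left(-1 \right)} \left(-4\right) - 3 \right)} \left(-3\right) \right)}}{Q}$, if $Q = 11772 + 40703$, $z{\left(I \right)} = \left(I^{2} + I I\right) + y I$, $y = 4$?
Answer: $- \frac{18}{52475} \approx -0.00034302$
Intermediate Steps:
$z{\left(I \right)} = 2 I^{2} + 4 I$ ($z{\left(I \right)} = \left(I^{2} + I I\right) + 4 I = \left(I^{2} + I^{2}\right) + 4 I = 2 I^{2} + 4 I$)
$Q = 52475$
$\frac{n{\left(z{\left(O{\left(-1 \right)} \left(-4\right) - 3 \right)} \left(-3\right) \right)}}{Q} = \frac{2 \left(\left(-1\right) \left(-4\right) - 3\right) \left(2 - -1\right) \left(-3\right)}{52475} = 2 \left(4 - 3\right) \left(2 + \left(4 - 3\right)\right) \left(-3\right) \frac{1}{52475} = 2 \cdot 1 \left(2 + 1\right) \left(-3\right) \frac{1}{52475} = 2 \cdot 1 \cdot 3 \left(-3\right) \frac{1}{52475} = 6 \left(-3\right) \frac{1}{52475} = \left(-18\right) \frac{1}{52475} = - \frac{18}{52475}$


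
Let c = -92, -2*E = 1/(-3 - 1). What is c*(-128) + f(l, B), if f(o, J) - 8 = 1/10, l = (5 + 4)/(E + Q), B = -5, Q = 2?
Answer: 117841/10 ≈ 11784.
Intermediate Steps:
E = ⅛ (E = -1/(2*(-3 - 1)) = -½/(-4) = -½*(-¼) = ⅛ ≈ 0.12500)
l = 72/17 (l = (5 + 4)/(⅛ + 2) = 9/(17/8) = 9*(8/17) = 72/17 ≈ 4.2353)
f(o, J) = 81/10 (f(o, J) = 8 + 1/10 = 8 + ⅒ = 81/10)
c*(-128) + f(l, B) = -92*(-128) + 81/10 = 11776 + 81/10 = 117841/10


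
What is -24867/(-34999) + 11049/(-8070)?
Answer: -62009087/94147310 ≈ -0.65864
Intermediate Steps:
-24867/(-34999) + 11049/(-8070) = -24867*(-1/34999) + 11049*(-1/8070) = 24867/34999 - 3683/2690 = -62009087/94147310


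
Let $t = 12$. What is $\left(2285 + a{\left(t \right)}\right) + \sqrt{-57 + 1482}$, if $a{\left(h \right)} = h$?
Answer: $2297 + 5 \sqrt{57} \approx 2334.8$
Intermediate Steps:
$\left(2285 + a{\left(t \right)}\right) + \sqrt{-57 + 1482} = \left(2285 + 12\right) + \sqrt{-57 + 1482} = 2297 + \sqrt{1425} = 2297 + 5 \sqrt{57}$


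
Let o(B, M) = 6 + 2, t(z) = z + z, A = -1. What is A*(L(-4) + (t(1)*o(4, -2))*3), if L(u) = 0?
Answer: -48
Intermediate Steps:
t(z) = 2*z
o(B, M) = 8
A*(L(-4) + (t(1)*o(4, -2))*3) = -(0 + ((2*1)*8)*3) = -(0 + (2*8)*3) = -(0 + 16*3) = -(0 + 48) = -1*48 = -48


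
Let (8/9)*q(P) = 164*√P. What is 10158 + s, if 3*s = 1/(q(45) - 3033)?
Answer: 103845608498/10223037 - 82*√5/3407679 ≈ 10158.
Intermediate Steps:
q(P) = 369*√P/2 (q(P) = 9*(164*√P)/8 = 369*√P/2)
s = 1/(3*(-3033 + 1107*√5/2)) (s = 1/(3*(369*√45/2 - 3033)) = 1/(3*(369*(3*√5)/2 - 3033)) = 1/(3*(1107*√5/2 - 3033)) = 1/(3*(-3033 + 1107*√5/2)) ≈ -0.00018567)
10158 + s = 10158 + (-1348/10223037 - 82*√5/3407679) = 103845608498/10223037 - 82*√5/3407679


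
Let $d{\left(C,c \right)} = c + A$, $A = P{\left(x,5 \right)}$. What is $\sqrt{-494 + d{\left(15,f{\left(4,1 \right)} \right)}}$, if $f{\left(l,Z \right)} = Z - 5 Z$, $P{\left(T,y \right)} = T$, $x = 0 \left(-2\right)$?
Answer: $i \sqrt{498} \approx 22.316 i$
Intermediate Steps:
$x = 0$
$f{\left(l,Z \right)} = - 4 Z$
$A = 0$
$d{\left(C,c \right)} = c$ ($d{\left(C,c \right)} = c + 0 = c$)
$\sqrt{-494 + d{\left(15,f{\left(4,1 \right)} \right)}} = \sqrt{-494 - 4} = \sqrt{-498} = i \sqrt{498}$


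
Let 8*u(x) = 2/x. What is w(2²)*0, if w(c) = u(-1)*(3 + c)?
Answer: 0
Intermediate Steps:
u(x) = 1/(4*x) (u(x) = (2/x)/8 = 1/(4*x))
w(c) = -¾ - c/4 (w(c) = ((¼)/(-1))*(3 + c) = ((¼)*(-1))*(3 + c) = -(3 + c)/4 = -¾ - c/4)
w(2²)*0 = (-¾ - ¼*2²)*0 = (-¾ - ¼*4)*0 = (-¾ - 1)*0 = -7/4*0 = 0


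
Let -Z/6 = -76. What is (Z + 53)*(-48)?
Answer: -24432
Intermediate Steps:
Z = 456 (Z = -6*(-76) = 456)
(Z + 53)*(-48) = (456 + 53)*(-48) = 509*(-48) = -24432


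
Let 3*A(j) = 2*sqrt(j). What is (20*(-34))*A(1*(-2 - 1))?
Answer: -1360*I*sqrt(3)/3 ≈ -785.2*I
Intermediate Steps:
A(j) = 2*sqrt(j)/3 (A(j) = (2*sqrt(j))/3 = 2*sqrt(j)/3)
(20*(-34))*A(1*(-2 - 1)) = (20*(-34))*(2*sqrt(1*(-2 - 1))/3) = -1360*sqrt(1*(-3))/3 = -1360*sqrt(-3)/3 = -1360*I*sqrt(3)/3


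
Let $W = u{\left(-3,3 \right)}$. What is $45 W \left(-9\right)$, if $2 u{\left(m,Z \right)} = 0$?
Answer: $0$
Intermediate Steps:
$u{\left(m,Z \right)} = 0$ ($u{\left(m,Z \right)} = \frac{1}{2} \cdot 0 = 0$)
$W = 0$
$45 W \left(-9\right) = 45 \cdot 0 \left(-9\right) = 0 \left(-9\right) = 0$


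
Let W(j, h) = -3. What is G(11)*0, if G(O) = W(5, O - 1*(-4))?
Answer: 0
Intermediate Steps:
G(O) = -3
G(11)*0 = -3*0 = 0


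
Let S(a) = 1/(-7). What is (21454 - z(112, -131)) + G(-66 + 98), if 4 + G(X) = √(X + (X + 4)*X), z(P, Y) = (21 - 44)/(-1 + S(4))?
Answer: 171439/8 + 4*√74 ≈ 21464.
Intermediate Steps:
S(a) = -⅐
z(P, Y) = 161/8 (z(P, Y) = (21 - 44)/(-1 - ⅐) = -23/(-8/7) = -23*(-7/8) = 161/8)
G(X) = -4 + √(X + X*(4 + X)) (G(X) = -4 + √(X + (X + 4)*X) = -4 + √(X + (4 + X)*X) = -4 + √(X + X*(4 + X)))
(21454 - z(112, -131)) + G(-66 + 98) = (21454 - 1*161/8) + (-4 + √((-66 + 98)*(5 + (-66 + 98)))) = (21454 - 161/8) + (-4 + √(32*(5 + 32))) = 171471/8 + (-4 + √(32*37)) = 171471/8 + (-4 + √1184) = 171471/8 + (-4 + 4*√74) = 171439/8 + 4*√74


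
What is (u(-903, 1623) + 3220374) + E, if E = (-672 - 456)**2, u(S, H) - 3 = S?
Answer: 4491858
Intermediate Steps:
u(S, H) = 3 + S
E = 1272384 (E = (-1128)**2 = 1272384)
(u(-903, 1623) + 3220374) + E = ((3 - 903) + 3220374) + 1272384 = (-900 + 3220374) + 1272384 = 3219474 + 1272384 = 4491858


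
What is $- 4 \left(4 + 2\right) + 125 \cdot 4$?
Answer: $476$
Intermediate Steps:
$- 4 \left(4 + 2\right) + 125 \cdot 4 = \left(-4\right) 6 + 500 = -24 + 500 = 476$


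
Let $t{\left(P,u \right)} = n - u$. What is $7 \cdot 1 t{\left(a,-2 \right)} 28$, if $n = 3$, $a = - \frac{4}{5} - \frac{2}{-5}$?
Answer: $980$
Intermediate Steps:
$a = - \frac{2}{5}$ ($a = \left(-4\right) \frac{1}{5} - - \frac{2}{5} = - \frac{4}{5} + \frac{2}{5} = - \frac{2}{5} \approx -0.4$)
$t{\left(P,u \right)} = 3 - u$
$7 \cdot 1 t{\left(a,-2 \right)} 28 = 7 \cdot 1 \left(3 - -2\right) 28 = 7 \left(3 + 2\right) 28 = 7 \cdot 5 \cdot 28 = 35 \cdot 28 = 980$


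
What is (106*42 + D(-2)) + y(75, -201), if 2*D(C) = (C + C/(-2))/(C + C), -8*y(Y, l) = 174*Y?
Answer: 22567/8 ≈ 2820.9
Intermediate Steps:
y(Y, l) = -87*Y/4
D(C) = 1/8 (D(C) = ((C + C/(-2))/(C + C))/2 = ((C + C*(-1/2))/((2*C)))/2 = ((C - C/2)*(1/(2*C)))/2 = ((C/2)*(1/(2*C)))/2 = (1/2)*(1/4) = 1/8)
(106*42 + D(-2)) + y(75, -201) = (106*42 + 1/8) - 87/4*75 = (4452 + 1/8) - 6525/4 = 35617/8 - 6525/4 = 22567/8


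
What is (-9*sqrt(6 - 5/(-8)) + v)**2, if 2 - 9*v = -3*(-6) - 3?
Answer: 349085/648 + 13*sqrt(106)/2 ≈ 605.63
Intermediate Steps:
v = -13/9 (v = 2/9 - (-3*(-6) - 3)/9 = 2/9 - (18 - 3)/9 = 2/9 - 1/9*15 = 2/9 - 5/3 = -13/9 ≈ -1.4444)
(-9*sqrt(6 - 5/(-8)) + v)**2 = (-9*sqrt(6 - 5/(-8)) - 13/9)**2 = (-9*sqrt(6 - 5*(-1/8)) - 13/9)**2 = (-9*sqrt(6 + 5/8) - 13/9)**2 = (-9*sqrt(106)/4 - 13/9)**2 = (-13/9 - 9*sqrt(106)/4)**2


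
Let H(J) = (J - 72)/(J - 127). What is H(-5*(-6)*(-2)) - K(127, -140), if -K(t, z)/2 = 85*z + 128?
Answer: -400236/17 ≈ -23543.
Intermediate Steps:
H(J) = (-72 + J)/(-127 + J)
K(t, z) = -256 - 170*z (K(t, z) = -2*(85*z + 128) = -2*(128 + 85*z) = -256 - 170*z)
H(-5*(-6)*(-2)) - K(127, -140) = (-72 - 5*(-6)*(-2))/(-127 - 5*(-6)*(-2)) - (-256 - 170*(-140)) = (-72 + 30*(-2))/(-127 + 30*(-2)) - (-256 + 23800) = (-72 - 60)/(-127 - 60) - 1*23544 = -132/(-187) - 23544 = -1/187*(-132) - 23544 = 12/17 - 23544 = -400236/17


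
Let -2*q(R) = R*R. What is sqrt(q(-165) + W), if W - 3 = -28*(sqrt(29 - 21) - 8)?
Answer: sqrt(-53542 - 224*sqrt(2))/2 ≈ 116.04*I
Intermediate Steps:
q(R) = -R**2/2 (q(R) = -R*R/2 = -R**2/2)
W = 227 - 56*sqrt(2) (W = 3 - 28*(sqrt(29 - 21) - 8) = 3 - 28*(sqrt(8) - 8) = 3 - 28*(2*sqrt(2) - 8) = 3 - 28*(-8 + 2*sqrt(2)) = 3 + (224 - 56*sqrt(2)) = 227 - 56*sqrt(2) ≈ 147.80)
sqrt(q(-165) + W) = sqrt(-1/2*(-165)**2 + (227 - 56*sqrt(2))) = sqrt(-1/2*27225 + (227 - 56*sqrt(2))) = sqrt(-27225/2 + (227 - 56*sqrt(2))) = sqrt(-26771/2 - 56*sqrt(2))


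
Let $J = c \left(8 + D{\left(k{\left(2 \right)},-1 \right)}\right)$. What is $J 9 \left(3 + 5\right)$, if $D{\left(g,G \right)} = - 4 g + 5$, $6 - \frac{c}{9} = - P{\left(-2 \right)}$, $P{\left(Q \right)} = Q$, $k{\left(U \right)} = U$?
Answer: $12960$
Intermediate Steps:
$c = 36$ ($c = 54 - 9 \left(\left(-1\right) \left(-2\right)\right) = 54 - 18 = 36$)
$D{\left(g,G \right)} = 5 - 4 g$
$J = 180$ ($J = 36 \left(8 + \left(5 - 8\right)\right) = 36 \left(8 - 3\right) = 36 \cdot 5 = 180$)
$J 9 \left(3 + 5\right) = 180 \cdot 9 \left(3 + 5\right) = 180 \cdot 9 \cdot 8 = 180 \cdot 72 = 12960$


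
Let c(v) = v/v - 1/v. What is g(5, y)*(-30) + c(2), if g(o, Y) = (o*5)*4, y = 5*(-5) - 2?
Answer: -5999/2 ≈ -2999.5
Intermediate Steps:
c(v) = 1 - 1/v
y = -27 (y = -25 - 2 = -27)
g(o, Y) = 20*o (g(o, Y) = (5*o)*4 = 20*o)
g(5, y)*(-30) + c(2) = (20*5)*(-30) + (-1 + 2)/2 = 100*(-30) + (½)*1 = -3000 + ½ = -5999/2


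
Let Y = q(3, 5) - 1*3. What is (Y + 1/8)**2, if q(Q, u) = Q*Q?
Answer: 2401/64 ≈ 37.516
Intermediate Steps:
q(Q, u) = Q**2
Y = 6 (Y = 3**2 - 1*3 = 9 - 3 = 6)
(Y + 1/8)**2 = (6 + 1/8)**2 = (49/8)**2 = 2401/64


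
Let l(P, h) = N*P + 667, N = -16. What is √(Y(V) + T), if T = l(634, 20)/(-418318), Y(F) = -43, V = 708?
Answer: I*√7520603412646/418318 ≈ 6.5557*I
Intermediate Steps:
l(P, h) = 667 - 16*P (l(P, h) = -16*P + 667 = 667 - 16*P)
T = 9477/418318 (T = (667 - 16*634)/(-418318) = (667 - 10144)*(-1/418318) = -9477*(-1/418318) = 9477/418318 ≈ 0.022655)
√(Y(V) + T) = √(-43 + 9477/418318) = √(-17978197/418318) = I*√7520603412646/418318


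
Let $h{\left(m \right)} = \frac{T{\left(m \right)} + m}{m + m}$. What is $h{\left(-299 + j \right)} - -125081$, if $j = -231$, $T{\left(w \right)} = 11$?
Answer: $\frac{132586379}{1060} \approx 1.2508 \cdot 10^{5}$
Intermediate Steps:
$h{\left(m \right)} = \frac{11 + m}{2 m}$ ($h{\left(m \right)} = \frac{11 + m}{m + m} = \frac{11 + m}{2 m}$)
$h{\left(-299 + j \right)} - -125081 = \frac{11 - 530}{2 \left(-299 - 231\right)} - -125081 = \frac{11 - 530}{2 \left(-530\right)} + 125081 = \frac{1}{2} \left(- \frac{1}{530}\right) \left(-519\right) + 125081 = \frac{519}{1060} + 125081 = \frac{132586379}{1060}$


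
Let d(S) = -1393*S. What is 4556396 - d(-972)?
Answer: 3202400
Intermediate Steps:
4556396 - d(-972) = 4556396 - (-1393)*(-972) = 4556396 - 1*1353996 = 4556396 - 1353996 = 3202400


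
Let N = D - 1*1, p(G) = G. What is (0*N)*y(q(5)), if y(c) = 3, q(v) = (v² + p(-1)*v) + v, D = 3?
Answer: 0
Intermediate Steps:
q(v) = v² (q(v) = (v² - v) + v = v²)
N = 2 (N = 3 - 1*1 = 3 - 1 = 2)
(0*N)*y(q(5)) = (0*2)*3 = 0*3 = 0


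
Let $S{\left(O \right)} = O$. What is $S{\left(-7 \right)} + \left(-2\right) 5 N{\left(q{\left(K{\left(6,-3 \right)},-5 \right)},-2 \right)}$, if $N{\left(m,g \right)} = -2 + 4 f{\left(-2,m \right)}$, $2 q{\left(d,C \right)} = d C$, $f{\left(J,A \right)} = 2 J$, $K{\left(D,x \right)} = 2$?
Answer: $173$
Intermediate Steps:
$q{\left(d,C \right)} = \frac{C d}{2}$ ($q{\left(d,C \right)} = \frac{d C}{2} = \frac{C d}{2}$)
$N{\left(m,g \right)} = -18$ ($N{\left(m,g \right)} = -2 + 4 \cdot 2 \left(-2\right) = -2 + 4 \left(-4\right) = -2 - 16 = -18$)
$S{\left(-7 \right)} + \left(-2\right) 5 N{\left(q{\left(K{\left(6,-3 \right)},-5 \right)},-2 \right)} = -7 + \left(-2\right) 5 \left(-18\right) = -7 - -180 = -7 + 180 = 173$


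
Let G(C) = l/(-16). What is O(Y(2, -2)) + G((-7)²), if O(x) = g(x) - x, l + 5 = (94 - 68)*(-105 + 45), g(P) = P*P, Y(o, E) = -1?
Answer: 1597/16 ≈ 99.813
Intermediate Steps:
g(P) = P²
l = -1565 (l = -5 + (94 - 68)*(-105 + 45) = -5 + 26*(-60) = -5 - 1560 = -1565)
O(x) = x² - x
G(C) = 1565/16 (G(C) = -1565/(-16) = -1565*(-1/16) = 1565/16)
O(Y(2, -2)) + G((-7)²) = -(-1 - 1) + 1565/16 = -1*(-2) + 1565/16 = 2 + 1565/16 = 1597/16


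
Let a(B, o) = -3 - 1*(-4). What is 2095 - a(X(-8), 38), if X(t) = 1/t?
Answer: 2094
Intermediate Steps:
a(B, o) = 1 (a(B, o) = -3 + 4 = 1)
2095 - a(X(-8), 38) = 2095 - 1*1 = 2095 - 1 = 2094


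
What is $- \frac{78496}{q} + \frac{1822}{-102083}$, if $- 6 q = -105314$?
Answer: $- \frac{2194114778}{488671321} \approx -4.49$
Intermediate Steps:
$q = \frac{52657}{3}$ ($q = \left(- \frac{1}{6}\right) \left(-105314\right) = \frac{52657}{3} \approx 17552.0$)
$- \frac{78496}{q} + \frac{1822}{-102083} = - \frac{78496}{\frac{52657}{3}} + \frac{1822}{-102083} = \left(-78496\right) \frac{3}{52657} + 1822 \left(- \frac{1}{102083}\right) = - \frac{21408}{4787} - \frac{1822}{102083} = - \frac{2194114778}{488671321}$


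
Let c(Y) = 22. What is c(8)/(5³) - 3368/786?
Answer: -201854/49125 ≈ -4.1090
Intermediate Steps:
c(8)/(5³) - 3368/786 = 22/(5³) - 3368/786 = 22/125 - 3368*1/786 = 22*(1/125) - 1684/393 = 22/125 - 1684/393 = -201854/49125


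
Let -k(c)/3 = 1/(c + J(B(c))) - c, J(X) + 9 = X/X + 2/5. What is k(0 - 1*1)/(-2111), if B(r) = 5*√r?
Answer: 114/90773 ≈ 0.0012559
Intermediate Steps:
J(X) = -38/5 (J(X) = -9 + (X/X + 2/5) = -9 + (1 + 2*(⅕)) = -9 + (1 + ⅖) = -9 + 7/5 = -38/5)
k(c) = -3/(-38/5 + c) + 3*c (k(c) = -3*(1/(c - 38/5) - c) = -3*(1/(-38/5 + c) - c) = -3/(-38/5 + c) + 3*c)
k(0 - 1*1)/(-2111) = (3*(-5 - 38*(0 - 1*1) + 5*(0 - 1*1)²)/(-38 + 5*(0 - 1*1)))/(-2111) = (3*(-5 - 38*(0 - 1) + 5*(0 - 1)²)/(-38 + 5*(0 - 1)))*(-1/2111) = (3*(-5 - 38*(-1) + 5*(-1)²)/(-38 + 5*(-1)))*(-1/2111) = (3*(-5 + 38 + 5*1)/(-38 - 5))*(-1/2111) = (3*(-5 + 38 + 5)/(-43))*(-1/2111) = (3*(-1/43)*38)*(-1/2111) = -114/43*(-1/2111) = 114/90773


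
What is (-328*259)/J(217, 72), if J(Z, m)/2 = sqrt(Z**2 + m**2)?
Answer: -42476*sqrt(52273)/52273 ≈ -185.78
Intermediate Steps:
J(Z, m) = 2*sqrt(Z**2 + m**2)
(-328*259)/J(217, 72) = (-328*259)/((2*sqrt(217**2 + 72**2))) = -84952*1/(2*sqrt(47089 + 5184)) = -84952*sqrt(52273)/104546 = -42476*sqrt(52273)/52273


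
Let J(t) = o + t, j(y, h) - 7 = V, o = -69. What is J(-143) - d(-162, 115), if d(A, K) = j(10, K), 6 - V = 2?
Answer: -223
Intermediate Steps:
V = 4 (V = 6 - 1*2 = 6 - 2 = 4)
j(y, h) = 11 (j(y, h) = 7 + 4 = 11)
d(A, K) = 11
J(t) = -69 + t
J(-143) - d(-162, 115) = (-69 - 143) - 1*11 = -212 - 11 = -223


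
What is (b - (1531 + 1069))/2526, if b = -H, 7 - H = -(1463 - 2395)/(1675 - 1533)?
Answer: -184631/179346 ≈ -1.0295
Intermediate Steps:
H = 31/71 (H = 7 - (-1)*(1463 - 2395)/(1675 - 1533) = 7 - (-1)*(-932/142) = 7 - (-1)*(-932*1/142) = 7 - (-1)*(-466)/71 = 7 - 1*466/71 = 7 - 466/71 = 31/71 ≈ 0.43662)
b = -31/71 (b = -1*31/71 = -31/71 ≈ -0.43662)
(b - (1531 + 1069))/2526 = (-31/71 - (1531 + 1069))/2526 = (-31/71 - 1*2600)*(1/2526) = (-31/71 - 2600)*(1/2526) = -184631/71*1/2526 = -184631/179346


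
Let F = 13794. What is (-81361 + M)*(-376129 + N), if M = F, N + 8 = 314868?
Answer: 4139762523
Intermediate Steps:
N = 314860 (N = -8 + 314868 = 314860)
M = 13794
(-81361 + M)*(-376129 + N) = (-81361 + 13794)*(-376129 + 314860) = -67567*(-61269) = 4139762523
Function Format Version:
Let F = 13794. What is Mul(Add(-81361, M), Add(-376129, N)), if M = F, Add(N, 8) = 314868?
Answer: 4139762523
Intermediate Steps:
N = 314860 (N = Add(-8, 314868) = 314860)
M = 13794
Mul(Add(-81361, M), Add(-376129, N)) = Mul(Add(-81361, 13794), Add(-376129, 314860)) = Mul(-67567, -61269) = 4139762523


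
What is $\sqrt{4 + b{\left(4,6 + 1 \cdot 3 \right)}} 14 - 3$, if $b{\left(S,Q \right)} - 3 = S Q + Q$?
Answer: $-3 + 28 \sqrt{13} \approx 97.955$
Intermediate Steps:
$b{\left(S,Q \right)} = 3 + Q + Q S$ ($b{\left(S,Q \right)} = 3 + \left(S Q + Q\right) = 3 + \left(Q S + Q\right) = 3 + \left(Q + Q S\right) = 3 + Q + Q S$)
$\sqrt{4 + b{\left(4,6 + 1 \cdot 3 \right)}} 14 - 3 = \sqrt{4 + \left(3 + \left(6 + 1 \cdot 3\right) + \left(6 + 1 \cdot 3\right) 4\right)} 14 - 3 = \sqrt{4 + \left(3 + \left(6 + 3\right) + \left(6 + 3\right) 4\right)} 14 - 3 = \sqrt{4 + \left(3 + 9 + 9 \cdot 4\right)} 14 - 3 = \sqrt{4 + \left(3 + 9 + 36\right)} 14 - 3 = \sqrt{4 + 48} \cdot 14 - 3 = \sqrt{52} \cdot 14 - 3 = 2 \sqrt{13} \cdot 14 - 3 = 28 \sqrt{13} - 3 = -3 + 28 \sqrt{13}$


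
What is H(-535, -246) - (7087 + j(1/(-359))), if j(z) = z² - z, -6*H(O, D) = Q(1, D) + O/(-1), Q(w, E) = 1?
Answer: -2774680129/386643 ≈ -7176.3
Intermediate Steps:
H(O, D) = -⅙ + O/6 (H(O, D) = -(1 + O/(-1))/6 = -(1 + O*(-1))/6 = -(1 - O)/6 = -⅙ + O/6)
H(-535, -246) - (7087 + j(1/(-359))) = (-⅙ + (⅙)*(-535)) - (7087 + (-1 + 1/(-359))/(-359)) = (-⅙ - 535/6) - (7087 - (-1 - 1/359)/359) = -268/3 - (7087 - 1/359*(-360/359)) = -268/3 - (7087 + 360/128881) = -268/3 - 1*913380007/128881 = -268/3 - 913380007/128881 = -2774680129/386643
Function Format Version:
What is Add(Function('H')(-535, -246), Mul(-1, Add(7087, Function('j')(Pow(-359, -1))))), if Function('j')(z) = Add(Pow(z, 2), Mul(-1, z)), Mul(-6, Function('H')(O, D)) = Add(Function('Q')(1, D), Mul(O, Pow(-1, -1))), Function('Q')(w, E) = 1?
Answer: Rational(-2774680129, 386643) ≈ -7176.3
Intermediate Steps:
Function('H')(O, D) = Add(Rational(-1, 6), Mul(Rational(1, 6), O)) (Function('H')(O, D) = Mul(Rational(-1, 6), Add(1, Mul(O, Pow(-1, -1)))) = Mul(Rational(-1, 6), Add(1, Mul(O, -1))) = Mul(Rational(-1, 6), Add(1, Mul(-1, O))) = Add(Rational(-1, 6), Mul(Rational(1, 6), O)))
Add(Function('H')(-535, -246), Mul(-1, Add(7087, Function('j')(Pow(-359, -1))))) = Add(Add(Rational(-1, 6), Mul(Rational(1, 6), -535)), Mul(-1, Add(7087, Mul(Pow(-359, -1), Add(-1, Pow(-359, -1)))))) = Add(Add(Rational(-1, 6), Rational(-535, 6)), Mul(-1, Add(7087, Mul(Rational(-1, 359), Add(-1, Rational(-1, 359)))))) = Add(Rational(-268, 3), Mul(-1, Add(7087, Mul(Rational(-1, 359), Rational(-360, 359))))) = Add(Rational(-268, 3), Mul(-1, Add(7087, Rational(360, 128881)))) = Add(Rational(-268, 3), Mul(-1, Rational(913380007, 128881))) = Add(Rational(-268, 3), Rational(-913380007, 128881)) = Rational(-2774680129, 386643)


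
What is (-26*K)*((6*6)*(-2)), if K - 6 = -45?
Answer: -73008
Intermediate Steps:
K = -39 (K = 6 - 45 = -39)
(-26*K)*((6*6)*(-2)) = (-26*(-39))*((6*6)*(-2)) = 1014*(36*(-2)) = 1014*(-72) = -73008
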